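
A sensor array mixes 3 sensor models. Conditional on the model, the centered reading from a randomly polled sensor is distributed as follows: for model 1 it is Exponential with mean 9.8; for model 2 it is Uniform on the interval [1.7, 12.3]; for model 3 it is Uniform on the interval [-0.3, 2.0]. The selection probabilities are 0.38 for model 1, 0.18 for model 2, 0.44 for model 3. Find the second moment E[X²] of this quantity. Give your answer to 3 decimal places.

84.008

For each component E[X²] = Var + (mean)², giving 1: 192.08; 2: 58.3633; 3: 1.16333.
Overall E[X²] = 0.38·192.08 + 0.18·58.3633 + 0.44·1.16333 = 84.0077.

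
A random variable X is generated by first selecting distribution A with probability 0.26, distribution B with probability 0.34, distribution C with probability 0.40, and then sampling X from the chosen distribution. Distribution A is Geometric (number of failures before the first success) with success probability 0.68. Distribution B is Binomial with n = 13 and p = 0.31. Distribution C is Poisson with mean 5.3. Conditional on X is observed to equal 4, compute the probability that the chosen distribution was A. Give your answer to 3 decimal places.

Likelihoods P(X=4 | ·): A: 0.00713032; B: 0.234096; C: 0.164109.
Posterior ∝ prior × likelihood. Numerator for A: 0.26·0.00713032 = 0.00185388.
Normalizing constant: 0.26·0.00713032 + 0.34·0.234096 + 0.4·0.164109 = 0.14709.
P(A | observation) = 0.00185388 / 0.14709 = 0.0126037.

0.013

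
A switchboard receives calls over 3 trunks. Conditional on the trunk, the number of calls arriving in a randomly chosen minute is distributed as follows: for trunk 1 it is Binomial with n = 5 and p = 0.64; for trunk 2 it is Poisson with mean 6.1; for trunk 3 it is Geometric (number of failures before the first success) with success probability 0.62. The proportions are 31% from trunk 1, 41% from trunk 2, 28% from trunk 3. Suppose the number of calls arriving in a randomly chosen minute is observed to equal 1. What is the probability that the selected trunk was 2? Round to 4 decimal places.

Likelihoods P(X=1 | ·): 1: 0.0537477; 2: 0.0136815; 3: 0.2356.
Posterior ∝ prior × likelihood. Numerator for 2: 0.41·0.0136815 = 0.00560941.
Normalizing constant: 0.31·0.0537477 + 0.41·0.0136815 + 0.28·0.2356 = 0.0882392.
P(2 | observation) = 0.00560941 / 0.0882392 = 0.0635705.

0.0636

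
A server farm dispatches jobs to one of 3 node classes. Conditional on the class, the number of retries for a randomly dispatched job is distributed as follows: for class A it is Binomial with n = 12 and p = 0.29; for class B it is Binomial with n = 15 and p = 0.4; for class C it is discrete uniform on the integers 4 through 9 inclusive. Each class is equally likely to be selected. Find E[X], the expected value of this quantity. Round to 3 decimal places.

5.327

Component means — A: 3.48; B: 6; C: 6.5.
E[X] = 0.333333·3.48 + 0.333333·6 + 0.333333·6.5 = 5.32667.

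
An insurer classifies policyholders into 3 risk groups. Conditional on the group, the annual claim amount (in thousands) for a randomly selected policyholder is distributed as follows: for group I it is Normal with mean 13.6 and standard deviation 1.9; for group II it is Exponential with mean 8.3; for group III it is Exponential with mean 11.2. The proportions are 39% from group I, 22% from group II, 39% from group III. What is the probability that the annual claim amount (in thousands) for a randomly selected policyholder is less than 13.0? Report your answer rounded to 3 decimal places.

Conditional on each group, P(X < 13.0): I: 0.376081; II: 0.791176; III: 0.686738.
By total probability, P(X < 13.0) = 0.39·0.376081 + 0.22·0.791176 + 0.39·0.686738 = 0.588558.

0.589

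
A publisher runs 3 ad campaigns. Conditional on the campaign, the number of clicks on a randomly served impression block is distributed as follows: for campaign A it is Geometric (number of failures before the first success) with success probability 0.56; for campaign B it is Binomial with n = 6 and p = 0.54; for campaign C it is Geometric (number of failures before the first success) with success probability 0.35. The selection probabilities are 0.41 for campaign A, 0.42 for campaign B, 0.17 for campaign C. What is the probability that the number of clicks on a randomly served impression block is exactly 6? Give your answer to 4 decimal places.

Conditional on each campaign, P(X = 6): A: 0.00406354; B: 0.0247949; C: 0.0263966.
By total probability, P(X = 6) = 0.41·0.00406354 + 0.42·0.0247949 + 0.17·0.0263966 = 0.0165673.

0.0166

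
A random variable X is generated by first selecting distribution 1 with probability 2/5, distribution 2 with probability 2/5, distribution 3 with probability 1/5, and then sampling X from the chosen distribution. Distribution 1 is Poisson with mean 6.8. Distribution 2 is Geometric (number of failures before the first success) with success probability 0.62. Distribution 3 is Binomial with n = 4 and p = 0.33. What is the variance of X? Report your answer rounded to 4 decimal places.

11.8596

Per component, 1: μ=6.8, E[X²]=53.04; 2: μ=0.612903, E[X²]=1.3642; 3: μ=1.32, E[X²]=2.6268.
E[X] = 0.4·6.8 + 0.4·0.612903 + 0.2·1.32 = 3.22916.
E[X²] = 0.4·53.04 + 0.4·1.3642 + 0.2·2.6268 = 22.287.
Var(X) = E[X²] − (E[X])² = 22.287 − 10.4275 = 11.8596.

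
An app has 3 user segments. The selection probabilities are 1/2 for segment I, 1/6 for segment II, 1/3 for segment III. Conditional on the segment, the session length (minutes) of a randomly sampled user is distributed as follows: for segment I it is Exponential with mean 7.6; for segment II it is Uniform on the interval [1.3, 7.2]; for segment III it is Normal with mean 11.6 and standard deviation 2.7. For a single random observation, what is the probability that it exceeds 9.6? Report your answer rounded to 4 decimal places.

Conditional on each segment, P(X > 9.6): I: 0.28276; II: 0; III: 0.770575.
By total probability, P(X > 9.6) = 0.5·0.28276 + 0.166667·0 + 0.333333·0.770575 = 0.398238.

0.3982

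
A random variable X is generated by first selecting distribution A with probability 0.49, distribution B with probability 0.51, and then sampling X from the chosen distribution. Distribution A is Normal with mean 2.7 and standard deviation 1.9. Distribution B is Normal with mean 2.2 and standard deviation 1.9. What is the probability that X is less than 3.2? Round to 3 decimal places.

0.653

Conditional on each component, P(X < 3.2): A: 0.603786; B: 0.700666.
By total probability, P(X < 3.2) = 0.49·0.603786 + 0.51·0.700666 = 0.653194.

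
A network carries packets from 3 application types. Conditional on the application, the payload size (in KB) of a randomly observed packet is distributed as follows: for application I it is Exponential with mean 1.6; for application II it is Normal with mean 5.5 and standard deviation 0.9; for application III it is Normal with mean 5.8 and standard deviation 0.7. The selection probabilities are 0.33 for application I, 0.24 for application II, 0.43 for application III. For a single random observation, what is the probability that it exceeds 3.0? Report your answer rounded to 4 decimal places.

0.7199

Conditional on each application, P(X > 3.0): I: 0.153355; II: 0.997263; III: 0.999968.
By total probability, P(X > 3.0) = 0.33·0.153355 + 0.24·0.997263 + 0.43·0.999968 = 0.719937.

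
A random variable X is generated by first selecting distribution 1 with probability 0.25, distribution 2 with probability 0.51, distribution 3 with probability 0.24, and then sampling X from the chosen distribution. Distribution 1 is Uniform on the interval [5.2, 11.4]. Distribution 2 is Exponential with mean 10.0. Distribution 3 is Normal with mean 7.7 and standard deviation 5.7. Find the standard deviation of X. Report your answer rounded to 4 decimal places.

Per component, 1: μ=8.3, E[X²]=72.0933; 2: μ=10, E[X²]=200; 3: μ=7.7, E[X²]=91.78.
E[X] = 0.25·8.3 + 0.51·10 + 0.24·7.7 = 9.023.
E[X²] = 0.25·72.0933 + 0.51·200 + 0.24·91.78 = 142.051.
Var(X) = E[X²] − (E[X])² = 142.051 − 81.4145 = 60.636.
SD(X) = √60.636 = 7.78691.

7.7869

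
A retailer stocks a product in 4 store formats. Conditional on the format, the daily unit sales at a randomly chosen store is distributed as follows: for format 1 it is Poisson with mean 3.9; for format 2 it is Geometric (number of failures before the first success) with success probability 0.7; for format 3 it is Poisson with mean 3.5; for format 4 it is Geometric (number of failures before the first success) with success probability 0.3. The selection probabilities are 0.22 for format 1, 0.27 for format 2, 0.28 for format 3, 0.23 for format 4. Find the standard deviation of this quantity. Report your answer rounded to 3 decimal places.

Per component, 1: μ=3.9, E[X²]=19.11; 2: μ=0.428571, E[X²]=0.795918; 3: μ=3.5, E[X²]=15.75; 4: μ=2.33333, E[X²]=13.2222.
E[X] = 0.22·3.9 + 0.27·0.428571 + 0.28·3.5 + 0.23·2.33333 = 2.49038.
E[X²] = 0.22·19.11 + 0.27·0.795918 + 0.28·15.75 + 0.23·13.2222 = 11.8702.
Var(X) = E[X²] − (E[X])² = 11.8702 − 6.202 = 5.66821.
SD(X) = √5.66821 = 2.3808.

2.381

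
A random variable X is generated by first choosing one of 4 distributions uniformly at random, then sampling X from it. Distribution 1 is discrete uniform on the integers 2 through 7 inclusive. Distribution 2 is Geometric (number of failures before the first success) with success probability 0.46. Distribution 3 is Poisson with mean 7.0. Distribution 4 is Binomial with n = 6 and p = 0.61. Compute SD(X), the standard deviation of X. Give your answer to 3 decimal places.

2.794

Per component, 1: μ=4.5, E[X²]=23.1667; 2: μ=1.17391, E[X²]=3.93006; 3: μ=7, E[X²]=56; 4: μ=3.66, E[X²]=14.823.
E[X] = 0.25·4.5 + 0.25·1.17391 + 0.25·7 + 0.25·3.66 = 4.08348.
E[X²] = 0.25·23.1667 + 0.25·3.93006 + 0.25·56 + 0.25·14.823 = 24.4799.
Var(X) = E[X²] − (E[X])² = 24.4799 − 16.6748 = 7.80514.
SD(X) = √7.80514 = 2.79377.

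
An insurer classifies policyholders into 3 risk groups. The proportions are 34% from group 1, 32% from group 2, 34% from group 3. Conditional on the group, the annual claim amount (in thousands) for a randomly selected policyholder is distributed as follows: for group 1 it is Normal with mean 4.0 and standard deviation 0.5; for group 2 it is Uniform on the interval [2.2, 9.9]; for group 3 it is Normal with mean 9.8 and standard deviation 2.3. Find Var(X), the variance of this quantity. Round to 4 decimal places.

Per component, 1: μ=4, E[X²]=16.25; 2: μ=6.05, E[X²]=41.5433; 3: μ=9.8, E[X²]=101.33.
E[X] = 0.34·4 + 0.32·6.05 + 0.34·9.8 = 6.628.
E[X²] = 0.34·16.25 + 0.32·41.5433 + 0.34·101.33 = 53.2711.
Var(X) = E[X²] − (E[X])² = 53.2711 − 43.9304 = 9.34068.

9.3407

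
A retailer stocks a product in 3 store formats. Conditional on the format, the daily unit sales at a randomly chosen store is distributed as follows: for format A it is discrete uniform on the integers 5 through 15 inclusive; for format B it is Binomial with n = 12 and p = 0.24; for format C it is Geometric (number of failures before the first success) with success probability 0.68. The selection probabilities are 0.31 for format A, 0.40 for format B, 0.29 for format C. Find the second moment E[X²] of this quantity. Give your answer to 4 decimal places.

For each component E[X²] = Var + (mean)², giving A: 110; B: 10.4832; C: 0.913495.
Overall E[X²] = 0.31·110 + 0.4·10.4832 + 0.29·0.913495 = 38.5582.

38.5582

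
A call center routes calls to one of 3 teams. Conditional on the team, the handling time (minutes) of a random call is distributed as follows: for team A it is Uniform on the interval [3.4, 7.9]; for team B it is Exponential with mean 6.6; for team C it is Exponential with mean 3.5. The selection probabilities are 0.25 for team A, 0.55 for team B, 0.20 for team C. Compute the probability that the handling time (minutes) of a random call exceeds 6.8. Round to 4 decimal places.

Conditional on each team, P(X > 6.8): A: 0.244444; B: 0.356899; C: 0.143294.
By total probability, P(X > 6.8) = 0.25·0.244444 + 0.55·0.356899 + 0.2·0.143294 = 0.286064.

0.2861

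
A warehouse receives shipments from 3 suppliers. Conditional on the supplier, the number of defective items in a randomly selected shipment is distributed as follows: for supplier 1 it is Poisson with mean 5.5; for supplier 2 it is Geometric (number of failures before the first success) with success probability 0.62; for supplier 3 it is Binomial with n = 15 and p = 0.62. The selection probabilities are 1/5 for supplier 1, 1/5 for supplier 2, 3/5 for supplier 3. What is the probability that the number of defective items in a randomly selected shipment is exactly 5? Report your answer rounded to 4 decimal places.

Conditional on each supplier, P(X = 5): 1: 0.171401; 2: 0.00491258; 3: 0.0172723.
By total probability, P(X = 5) = 0.2·0.171401 + 0.2·0.00491258 + 0.6·0.0172723 = 0.045626.

0.0456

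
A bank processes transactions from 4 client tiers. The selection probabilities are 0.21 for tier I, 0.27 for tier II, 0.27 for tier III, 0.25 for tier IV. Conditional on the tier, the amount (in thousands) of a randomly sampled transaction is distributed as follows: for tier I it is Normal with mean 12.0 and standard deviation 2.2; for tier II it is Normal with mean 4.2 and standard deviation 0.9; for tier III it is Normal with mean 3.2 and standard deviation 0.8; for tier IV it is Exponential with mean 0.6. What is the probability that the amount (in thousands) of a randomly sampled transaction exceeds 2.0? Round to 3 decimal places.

0.739

Conditional on each tier, P(X > 2.0): I: 0.999997; II: 0.992746; III: 0.933193; IV: 0.035674.
By total probability, P(X > 2.0) = 0.21·0.999997 + 0.27·0.992746 + 0.27·0.933193 + 0.25·0.035674 = 0.738921.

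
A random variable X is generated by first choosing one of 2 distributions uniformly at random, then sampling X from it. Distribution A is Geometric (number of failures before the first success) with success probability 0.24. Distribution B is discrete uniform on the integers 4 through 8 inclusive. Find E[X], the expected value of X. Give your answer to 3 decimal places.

Component means — A: 3.16667; B: 6.
E[X] = 0.5·3.16667 + 0.5·6 = 4.58333.

4.583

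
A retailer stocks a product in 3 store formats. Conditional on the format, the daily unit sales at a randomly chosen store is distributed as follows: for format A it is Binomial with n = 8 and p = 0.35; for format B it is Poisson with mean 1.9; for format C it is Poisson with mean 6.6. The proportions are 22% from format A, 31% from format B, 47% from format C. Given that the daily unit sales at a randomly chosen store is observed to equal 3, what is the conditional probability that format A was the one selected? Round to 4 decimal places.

0.4229

Likelihoods P(X=3 | ·): A: 0.278586; B: 0.170982; C: 0.0651834.
Posterior ∝ prior × likelihood. Numerator for A: 0.22·0.278586 = 0.0612889.
Normalizing constant: 0.22·0.278586 + 0.31·0.170982 + 0.47·0.0651834 = 0.144929.
P(A | observation) = 0.0612889 / 0.144929 = 0.422888.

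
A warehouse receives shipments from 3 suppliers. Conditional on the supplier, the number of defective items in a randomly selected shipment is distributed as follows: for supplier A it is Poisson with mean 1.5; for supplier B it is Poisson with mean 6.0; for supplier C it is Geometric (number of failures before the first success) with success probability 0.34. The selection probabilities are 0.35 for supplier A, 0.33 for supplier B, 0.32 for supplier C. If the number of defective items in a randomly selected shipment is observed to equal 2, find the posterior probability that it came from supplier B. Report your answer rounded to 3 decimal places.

0.098

Likelihoods P(X=2 | ·): A: 0.251021; B: 0.0446175; C: 0.148104.
Posterior ∝ prior × likelihood. Numerator for B: 0.33·0.0446175 = 0.0147238.
Normalizing constant: 0.35·0.251021 + 0.33·0.0446175 + 0.32·0.148104 = 0.149975.
P(B | observation) = 0.0147238 / 0.149975 = 0.0981752.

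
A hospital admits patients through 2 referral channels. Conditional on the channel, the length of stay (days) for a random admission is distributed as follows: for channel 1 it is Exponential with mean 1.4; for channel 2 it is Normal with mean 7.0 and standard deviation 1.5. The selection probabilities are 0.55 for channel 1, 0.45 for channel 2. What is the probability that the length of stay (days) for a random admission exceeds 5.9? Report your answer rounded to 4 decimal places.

0.3539

Conditional on each channel, P(X > 5.9): 1: 0.0147829; 2: 0.768322.
By total probability, P(X > 5.9) = 0.55·0.0147829 + 0.45·0.768322 = 0.353876.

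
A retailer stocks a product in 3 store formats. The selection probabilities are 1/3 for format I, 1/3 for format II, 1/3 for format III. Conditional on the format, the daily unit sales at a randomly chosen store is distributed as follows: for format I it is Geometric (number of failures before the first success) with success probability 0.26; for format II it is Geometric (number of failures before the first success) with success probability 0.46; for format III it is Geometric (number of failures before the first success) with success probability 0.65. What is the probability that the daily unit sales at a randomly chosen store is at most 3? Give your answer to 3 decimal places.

0.867

Conditional on each format, P(X ≤ 3): I: 0.700134; II: 0.914969; III: 0.984994.
By total probability, P(X ≤ 3) = 0.333333·0.700134 + 0.333333·0.914969 + 0.333333·0.984994 = 0.866699.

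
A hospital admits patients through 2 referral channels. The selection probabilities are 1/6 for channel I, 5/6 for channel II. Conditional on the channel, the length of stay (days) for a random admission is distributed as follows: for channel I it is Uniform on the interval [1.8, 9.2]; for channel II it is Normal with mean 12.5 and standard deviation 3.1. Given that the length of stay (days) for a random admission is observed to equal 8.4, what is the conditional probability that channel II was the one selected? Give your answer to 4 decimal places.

Likelihoods f(8.4 | ·): I: 0.135135; II: 0.0536674.
Posterior ∝ prior × likelihood. Numerator for II: 0.833333·0.0536674 = 0.0447228.
Normalizing constant: 0.166667·0.135135 + 0.833333·0.0536674 = 0.0672453.
P(II | observation) = 0.0447228 / 0.0672453 = 0.665069.

0.6651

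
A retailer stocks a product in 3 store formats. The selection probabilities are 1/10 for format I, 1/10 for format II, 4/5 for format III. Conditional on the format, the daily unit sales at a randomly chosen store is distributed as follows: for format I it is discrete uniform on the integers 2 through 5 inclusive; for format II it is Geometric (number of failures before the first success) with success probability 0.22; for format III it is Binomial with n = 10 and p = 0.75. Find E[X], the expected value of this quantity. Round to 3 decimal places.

Component means — I: 3.5; II: 3.54545; III: 7.5.
E[X] = 0.1·3.5 + 0.1·3.54545 + 0.8·7.5 = 6.70455.

6.705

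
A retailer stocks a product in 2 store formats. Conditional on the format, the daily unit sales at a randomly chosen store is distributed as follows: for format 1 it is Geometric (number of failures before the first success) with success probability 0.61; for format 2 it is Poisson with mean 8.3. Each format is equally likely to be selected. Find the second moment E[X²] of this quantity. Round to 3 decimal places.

For each component E[X²] = Var + (mean)², giving 1: 1.45687; 2: 77.19.
Overall E[X²] = 0.5·1.45687 + 0.5·77.19 = 39.3234.

39.323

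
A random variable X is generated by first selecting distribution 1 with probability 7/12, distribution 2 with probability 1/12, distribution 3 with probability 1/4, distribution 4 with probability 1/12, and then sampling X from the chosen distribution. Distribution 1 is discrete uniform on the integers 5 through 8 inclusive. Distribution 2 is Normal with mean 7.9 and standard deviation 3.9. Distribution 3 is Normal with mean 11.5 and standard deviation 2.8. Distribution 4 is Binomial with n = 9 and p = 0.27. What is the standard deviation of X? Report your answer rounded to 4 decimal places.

Per component, 1: μ=6.5, E[X²]=43.5; 2: μ=7.9, E[X²]=77.62; 3: μ=11.5, E[X²]=140.09; 4: μ=2.43, E[X²]=7.6788.
E[X] = 0.583333·6.5 + 0.0833333·7.9 + 0.25·11.5 + 0.0833333·2.43 = 7.5275.
E[X²] = 0.583333·43.5 + 0.0833333·77.62 + 0.25·140.09 + 0.0833333·7.6788 = 67.5057.
Var(X) = E[X²] − (E[X])² = 67.5057 − 56.6633 = 10.8425.
SD(X) = √10.8425 = 3.29279.

3.2928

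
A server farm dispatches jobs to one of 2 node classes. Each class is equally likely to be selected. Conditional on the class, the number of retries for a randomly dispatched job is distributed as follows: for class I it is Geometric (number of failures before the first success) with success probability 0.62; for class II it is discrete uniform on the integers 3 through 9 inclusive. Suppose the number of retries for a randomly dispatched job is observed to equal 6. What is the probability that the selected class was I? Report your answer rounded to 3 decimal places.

Likelihoods P(X=6 | ·): I: 0.00186678; II: 0.142857.
Posterior ∝ prior × likelihood. Numerator for I: 0.5·0.00186678 = 0.00093339.
Normalizing constant: 0.5·0.00186678 + 0.5·0.142857 = 0.072362.
P(I | observation) = 0.00093339 / 0.072362 = 0.0128989.

0.013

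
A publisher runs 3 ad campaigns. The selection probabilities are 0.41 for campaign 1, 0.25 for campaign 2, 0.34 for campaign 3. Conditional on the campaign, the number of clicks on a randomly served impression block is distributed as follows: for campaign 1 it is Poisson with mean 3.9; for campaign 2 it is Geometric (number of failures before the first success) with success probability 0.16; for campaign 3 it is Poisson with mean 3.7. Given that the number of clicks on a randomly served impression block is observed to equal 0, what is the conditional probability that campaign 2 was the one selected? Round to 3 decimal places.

0.705

Likelihoods P(X=0 | ·): 1: 0.0202419; 2: 0.16; 3: 0.0247235.
Posterior ∝ prior × likelihood. Numerator for 2: 0.25·0.16 = 0.04.
Normalizing constant: 0.41·0.0202419 + 0.25·0.16 + 0.34·0.0247235 = 0.0567052.
P(2 | observation) = 0.04 / 0.0567052 = 0.705403.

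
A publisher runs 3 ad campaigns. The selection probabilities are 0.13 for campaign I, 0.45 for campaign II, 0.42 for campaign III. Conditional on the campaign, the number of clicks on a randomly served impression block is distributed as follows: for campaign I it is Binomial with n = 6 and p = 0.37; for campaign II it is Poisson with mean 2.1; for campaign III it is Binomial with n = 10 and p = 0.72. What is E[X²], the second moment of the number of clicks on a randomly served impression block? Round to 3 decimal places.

For each component E[X²] = Var + (mean)², giving I: 6.327; II: 6.51; III: 53.856.
Overall E[X²] = 0.13·6.327 + 0.45·6.51 + 0.42·53.856 = 26.3715.

26.372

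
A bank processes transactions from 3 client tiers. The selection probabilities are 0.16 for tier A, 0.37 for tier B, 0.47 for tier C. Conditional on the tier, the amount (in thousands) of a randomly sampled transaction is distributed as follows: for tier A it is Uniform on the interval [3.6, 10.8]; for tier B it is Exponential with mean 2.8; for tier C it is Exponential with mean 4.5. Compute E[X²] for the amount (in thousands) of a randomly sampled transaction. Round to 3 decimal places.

33.822

For each component E[X²] = Var + (mean)², giving A: 56.16; B: 15.68; C: 40.5.
Overall E[X²] = 0.16·56.16 + 0.37·15.68 + 0.47·40.5 = 33.8222.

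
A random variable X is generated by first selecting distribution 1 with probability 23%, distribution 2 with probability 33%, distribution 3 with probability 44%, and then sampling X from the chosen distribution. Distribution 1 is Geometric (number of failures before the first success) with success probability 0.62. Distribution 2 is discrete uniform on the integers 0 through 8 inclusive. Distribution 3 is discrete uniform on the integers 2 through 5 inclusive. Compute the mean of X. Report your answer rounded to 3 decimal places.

Component means — 1: 0.612903; 2: 4; 3: 3.5.
E[X] = 0.23·0.612903 + 0.33·4 + 0.44·3.5 = 3.00097.

3.001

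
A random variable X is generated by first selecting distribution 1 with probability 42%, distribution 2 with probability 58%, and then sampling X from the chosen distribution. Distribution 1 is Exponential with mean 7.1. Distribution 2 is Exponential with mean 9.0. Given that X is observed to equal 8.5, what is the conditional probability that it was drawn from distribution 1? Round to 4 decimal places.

0.4162

Likelihoods f(8.5 | ·): 1: 0.0425414; 2: 0.0432106.
Posterior ∝ prior × likelihood. Numerator for 1: 0.42·0.0425414 = 0.0178674.
Normalizing constant: 0.42·0.0425414 + 0.58·0.0432106 = 0.0429295.
P(1 | observation) = 0.0178674 / 0.0429295 = 0.416203.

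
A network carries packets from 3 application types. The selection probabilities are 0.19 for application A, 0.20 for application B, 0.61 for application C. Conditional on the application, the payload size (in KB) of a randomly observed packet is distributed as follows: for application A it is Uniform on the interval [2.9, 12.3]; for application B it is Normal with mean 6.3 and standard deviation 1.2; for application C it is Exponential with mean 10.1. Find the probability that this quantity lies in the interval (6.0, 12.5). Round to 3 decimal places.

Conditional on each application, P(6.0 < X < 12.5): A: 0.670213; B: 0.598706; C: 0.262009.
By total probability, P(6.0 < X < 12.5) = 0.19·0.670213 + 0.2·0.598706 + 0.61·0.262009 = 0.406907.

0.407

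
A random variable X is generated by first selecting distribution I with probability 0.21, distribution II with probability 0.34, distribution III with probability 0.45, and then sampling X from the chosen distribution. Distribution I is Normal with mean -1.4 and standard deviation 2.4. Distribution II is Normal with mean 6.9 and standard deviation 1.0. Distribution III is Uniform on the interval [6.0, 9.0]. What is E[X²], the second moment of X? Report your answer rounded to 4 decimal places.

43.7986

For each component E[X²] = Var + (mean)², giving I: 7.72; II: 48.61; III: 57.
Overall E[X²] = 0.21·7.72 + 0.34·48.61 + 0.45·57 = 43.7986.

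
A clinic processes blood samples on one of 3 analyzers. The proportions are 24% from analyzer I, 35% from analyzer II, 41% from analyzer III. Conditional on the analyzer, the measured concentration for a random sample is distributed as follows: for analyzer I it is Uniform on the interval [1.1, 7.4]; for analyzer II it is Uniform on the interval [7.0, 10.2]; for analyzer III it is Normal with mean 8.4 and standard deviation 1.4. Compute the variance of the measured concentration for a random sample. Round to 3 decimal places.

5.186

Per component, I: μ=4.25, E[X²]=21.37; II: μ=8.6, E[X²]=74.8133; III: μ=8.4, E[X²]=72.52.
E[X] = 0.24·4.25 + 0.35·8.6 + 0.41·8.4 = 7.474.
E[X²] = 0.24·21.37 + 0.35·74.8133 + 0.41·72.52 = 61.0467.
Var(X) = E[X²] − (E[X])² = 61.0467 − 55.8607 = 5.18599.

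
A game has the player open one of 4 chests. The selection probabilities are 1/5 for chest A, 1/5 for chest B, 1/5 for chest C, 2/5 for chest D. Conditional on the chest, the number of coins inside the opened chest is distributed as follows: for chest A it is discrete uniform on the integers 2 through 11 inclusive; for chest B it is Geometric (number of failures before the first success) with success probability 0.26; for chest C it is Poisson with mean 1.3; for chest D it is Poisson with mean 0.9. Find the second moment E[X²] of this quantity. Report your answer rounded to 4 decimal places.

For each component E[X²] = Var + (mean)², giving A: 50.5; B: 19.0473; C: 2.99; D: 1.71.
Overall E[X²] = 0.2·50.5 + 0.2·19.0473 + 0.2·2.99 + 0.4·1.71 = 15.1915.

15.1915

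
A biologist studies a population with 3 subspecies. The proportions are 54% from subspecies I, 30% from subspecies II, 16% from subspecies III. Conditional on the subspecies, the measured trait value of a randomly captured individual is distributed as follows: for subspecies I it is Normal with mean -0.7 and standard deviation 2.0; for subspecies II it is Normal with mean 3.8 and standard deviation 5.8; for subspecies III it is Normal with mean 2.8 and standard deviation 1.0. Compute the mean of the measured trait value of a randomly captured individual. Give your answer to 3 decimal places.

Component means — I: -0.7; II: 3.8; III: 2.8.
E[X] = 0.54·-0.7 + 0.3·3.8 + 0.16·2.8 = 1.21.

1.210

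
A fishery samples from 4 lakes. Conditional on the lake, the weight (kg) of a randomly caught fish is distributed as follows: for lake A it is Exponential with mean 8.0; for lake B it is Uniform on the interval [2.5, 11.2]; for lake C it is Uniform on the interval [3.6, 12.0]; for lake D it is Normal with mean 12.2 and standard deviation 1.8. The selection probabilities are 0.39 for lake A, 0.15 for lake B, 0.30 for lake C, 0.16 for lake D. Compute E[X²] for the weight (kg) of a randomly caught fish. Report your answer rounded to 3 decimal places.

For each component E[X²] = Var + (mean)², giving A: 128; B: 53.23; C: 66.72; D: 152.08.
Overall E[X²] = 0.39·128 + 0.15·53.23 + 0.3·66.72 + 0.16·152.08 = 102.253.

102.253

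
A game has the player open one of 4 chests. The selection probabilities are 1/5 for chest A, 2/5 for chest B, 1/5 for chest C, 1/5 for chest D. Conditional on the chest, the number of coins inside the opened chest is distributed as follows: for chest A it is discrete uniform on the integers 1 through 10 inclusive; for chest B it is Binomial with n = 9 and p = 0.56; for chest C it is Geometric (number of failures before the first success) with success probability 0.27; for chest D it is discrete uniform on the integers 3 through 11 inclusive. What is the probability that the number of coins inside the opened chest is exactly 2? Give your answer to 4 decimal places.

Conditional on each chest, P(X = 2): A: 0.1; B: 0.0360452; C: 0.143883; D: 0.
By total probability, P(X = 2) = 0.2·0.1 + 0.4·0.0360452 + 0.2·0.143883 + 0.2·0 = 0.0631947.

0.0632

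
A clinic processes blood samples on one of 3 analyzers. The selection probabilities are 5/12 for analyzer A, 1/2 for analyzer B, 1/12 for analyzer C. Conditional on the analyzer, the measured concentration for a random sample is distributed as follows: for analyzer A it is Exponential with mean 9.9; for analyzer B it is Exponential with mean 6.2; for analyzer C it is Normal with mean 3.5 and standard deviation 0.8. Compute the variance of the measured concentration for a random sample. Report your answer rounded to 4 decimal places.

64.6889

Per component, A: μ=9.9, E[X²]=196.02; B: μ=6.2, E[X²]=76.88; C: μ=3.5, E[X²]=12.89.
E[X] = 0.416667·9.9 + 0.5·6.2 + 0.0833333·3.5 = 7.51667.
E[X²] = 0.416667·196.02 + 0.5·76.88 + 0.0833333·12.89 = 121.189.
Var(X) = E[X²] − (E[X])² = 121.189 − 56.5003 = 64.6889.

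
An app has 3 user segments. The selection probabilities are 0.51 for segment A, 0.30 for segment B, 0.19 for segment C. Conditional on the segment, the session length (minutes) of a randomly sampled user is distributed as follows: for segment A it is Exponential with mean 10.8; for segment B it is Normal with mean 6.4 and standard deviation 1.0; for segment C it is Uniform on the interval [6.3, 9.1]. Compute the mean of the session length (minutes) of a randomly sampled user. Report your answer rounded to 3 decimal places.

8.891

Component means — A: 10.8; B: 6.4; C: 7.7.
E[X] = 0.51·10.8 + 0.3·6.4 + 0.19·7.7 = 8.891.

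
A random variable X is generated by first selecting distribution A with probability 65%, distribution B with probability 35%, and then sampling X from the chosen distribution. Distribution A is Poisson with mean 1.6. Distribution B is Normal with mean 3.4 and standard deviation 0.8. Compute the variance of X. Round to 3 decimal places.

Per component, A: μ=1.6, E[X²]=4.16; B: μ=3.4, E[X²]=12.2.
E[X] = 0.65·1.6 + 0.35·3.4 = 2.23.
E[X²] = 0.65·4.16 + 0.35·12.2 = 6.974.
Var(X) = E[X²] − (E[X])² = 6.974 − 4.9729 = 2.0011.

2.001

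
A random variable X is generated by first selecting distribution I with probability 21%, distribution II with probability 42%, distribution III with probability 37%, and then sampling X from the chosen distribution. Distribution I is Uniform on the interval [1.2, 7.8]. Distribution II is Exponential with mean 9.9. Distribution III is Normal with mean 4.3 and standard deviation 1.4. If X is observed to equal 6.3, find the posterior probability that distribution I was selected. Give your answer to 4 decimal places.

0.3448

Likelihoods f(6.3 | ·): I: 0.151515; II: 0.0534559; III: 0.102713.
Posterior ∝ prior × likelihood. Numerator for I: 0.21·0.151515 = 0.0318182.
Normalizing constant: 0.21·0.151515 + 0.42·0.0534559 + 0.37·0.102713 = 0.0922734.
P(I | observation) = 0.0318182 / 0.0922734 = 0.344825.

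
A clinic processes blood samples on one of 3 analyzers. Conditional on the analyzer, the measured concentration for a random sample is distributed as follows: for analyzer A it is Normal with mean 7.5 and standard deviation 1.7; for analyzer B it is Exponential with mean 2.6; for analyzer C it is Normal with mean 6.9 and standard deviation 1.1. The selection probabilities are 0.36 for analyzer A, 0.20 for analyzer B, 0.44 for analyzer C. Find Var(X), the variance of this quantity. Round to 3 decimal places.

6.338

Per component, A: μ=7.5, E[X²]=59.14; B: μ=2.6, E[X²]=13.52; C: μ=6.9, E[X²]=48.82.
E[X] = 0.36·7.5 + 0.2·2.6 + 0.44·6.9 = 6.256.
E[X²] = 0.36·59.14 + 0.2·13.52 + 0.44·48.82 = 45.4752.
Var(X) = E[X²] − (E[X])² = 45.4752 − 39.1375 = 6.33766.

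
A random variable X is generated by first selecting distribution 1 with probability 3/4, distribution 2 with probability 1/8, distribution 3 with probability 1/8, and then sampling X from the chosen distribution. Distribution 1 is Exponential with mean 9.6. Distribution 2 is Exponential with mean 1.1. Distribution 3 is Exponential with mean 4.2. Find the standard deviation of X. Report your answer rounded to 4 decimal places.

Per component, 1: μ=9.6, E[X²]=184.32; 2: μ=1.1, E[X²]=2.42; 3: μ=4.2, E[X²]=35.28.
E[X] = 0.75·9.6 + 0.125·1.1 + 0.125·4.2 = 7.8625.
E[X²] = 0.75·184.32 + 0.125·2.42 + 0.125·35.28 = 142.953.
Var(X) = E[X²] − (E[X])² = 142.953 − 61.8189 = 81.1336.
SD(X) = √81.1336 = 9.00742.

9.0074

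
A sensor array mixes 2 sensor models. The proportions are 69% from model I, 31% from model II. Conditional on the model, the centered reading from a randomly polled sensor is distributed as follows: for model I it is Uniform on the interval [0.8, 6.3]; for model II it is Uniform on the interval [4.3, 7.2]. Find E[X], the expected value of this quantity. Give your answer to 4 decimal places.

4.2320

Component means — I: 3.55; II: 5.75.
E[X] = 0.69·3.55 + 0.31·5.75 = 4.232.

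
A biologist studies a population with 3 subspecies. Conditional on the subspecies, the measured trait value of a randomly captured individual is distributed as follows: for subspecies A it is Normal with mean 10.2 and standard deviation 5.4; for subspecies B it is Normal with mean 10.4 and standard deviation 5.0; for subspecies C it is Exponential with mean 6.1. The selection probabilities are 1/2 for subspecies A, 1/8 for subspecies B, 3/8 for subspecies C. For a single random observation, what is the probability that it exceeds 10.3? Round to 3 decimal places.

0.379

Conditional on each subspecies, P(X > 10.3): A: 0.492613; B: 0.507978; C: 0.184792.
By total probability, P(X > 10.3) = 0.5·0.492613 + 0.125·0.507978 + 0.375·0.184792 = 0.379101.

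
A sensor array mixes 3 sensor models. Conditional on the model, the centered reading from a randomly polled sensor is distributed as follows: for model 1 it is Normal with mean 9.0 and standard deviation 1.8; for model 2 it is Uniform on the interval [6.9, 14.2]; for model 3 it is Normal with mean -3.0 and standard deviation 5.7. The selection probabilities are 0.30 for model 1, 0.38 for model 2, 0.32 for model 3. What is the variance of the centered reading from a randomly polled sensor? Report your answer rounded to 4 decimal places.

49.4803

Per component, 1: μ=9, E[X²]=84.24; 2: μ=10.55, E[X²]=115.743; 3: μ=-3, E[X²]=41.49.
E[X] = 0.3·9 + 0.38·10.55 + 0.32·-3 = 5.749.
E[X²] = 0.3·84.24 + 0.38·115.743 + 0.32·41.49 = 82.5313.
Var(X) = E[X²] − (E[X])² = 82.5313 − 33.051 = 49.4803.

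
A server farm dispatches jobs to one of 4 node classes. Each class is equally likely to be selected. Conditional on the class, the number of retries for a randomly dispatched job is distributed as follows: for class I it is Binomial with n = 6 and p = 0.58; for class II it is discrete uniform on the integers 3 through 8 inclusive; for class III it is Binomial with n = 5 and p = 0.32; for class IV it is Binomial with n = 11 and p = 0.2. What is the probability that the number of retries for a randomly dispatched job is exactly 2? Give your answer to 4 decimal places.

0.1936

Conditional on each class, P(X = 2): I: 0.157016; II: 0; III: 0.321978; IV: 0.295279.
By total probability, P(X = 2) = 0.25·0.157016 + 0.25·0 + 0.25·0.321978 + 0.25·0.295279 = 0.193568.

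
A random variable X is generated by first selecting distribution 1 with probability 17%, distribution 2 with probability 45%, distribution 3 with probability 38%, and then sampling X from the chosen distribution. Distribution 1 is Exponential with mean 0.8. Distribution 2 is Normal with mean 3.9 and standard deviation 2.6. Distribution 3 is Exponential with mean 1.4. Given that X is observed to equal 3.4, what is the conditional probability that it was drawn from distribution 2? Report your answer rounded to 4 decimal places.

Likelihoods f(3.4 | ·): 1: 0.0178303; 2: 0.150628; 3: 0.0629733.
Posterior ∝ prior × likelihood. Numerator for 2: 0.45·0.150628 = 0.0677827.
Normalizing constant: 0.17·0.0178303 + 0.45·0.150628 + 0.38·0.0629733 = 0.0947437.
P(2 | observation) = 0.0677827 / 0.0947437 = 0.715432.

0.7154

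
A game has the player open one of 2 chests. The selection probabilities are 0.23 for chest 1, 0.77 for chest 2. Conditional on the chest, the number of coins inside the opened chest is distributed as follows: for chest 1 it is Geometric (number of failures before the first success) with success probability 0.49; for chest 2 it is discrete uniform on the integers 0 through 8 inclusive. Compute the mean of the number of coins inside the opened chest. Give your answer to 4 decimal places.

3.3194

Component means — 1: 1.04082; 2: 4.
E[X] = 0.23·1.04082 + 0.77·4 = 3.31939.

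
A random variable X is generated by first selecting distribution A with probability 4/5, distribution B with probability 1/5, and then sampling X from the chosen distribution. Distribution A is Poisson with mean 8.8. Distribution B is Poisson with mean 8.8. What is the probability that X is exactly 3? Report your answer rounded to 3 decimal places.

0.017

Conditional on each component, P(X = 3): A: 0.0171201; B: 0.0171201.
By total probability, P(X = 3) = 0.8·0.0171201 + 0.2·0.0171201 = 0.0171201.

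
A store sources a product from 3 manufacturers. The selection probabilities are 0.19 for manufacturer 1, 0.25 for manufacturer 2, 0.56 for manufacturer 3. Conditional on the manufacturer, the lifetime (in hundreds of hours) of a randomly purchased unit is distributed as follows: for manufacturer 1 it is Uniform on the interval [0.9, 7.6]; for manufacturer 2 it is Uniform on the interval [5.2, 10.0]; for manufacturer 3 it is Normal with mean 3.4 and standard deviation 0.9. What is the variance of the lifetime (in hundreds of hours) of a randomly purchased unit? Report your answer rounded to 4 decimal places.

4.7239

Per component, 1: μ=4.25, E[X²]=21.8033; 2: μ=7.6, E[X²]=59.68; 3: μ=3.4, E[X²]=12.37.
E[X] = 0.19·4.25 + 0.25·7.6 + 0.56·3.4 = 4.6115.
E[X²] = 0.19·21.8033 + 0.25·59.68 + 0.56·12.37 = 25.9898.
Var(X) = E[X²] − (E[X])² = 25.9898 − 21.2659 = 4.7239.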